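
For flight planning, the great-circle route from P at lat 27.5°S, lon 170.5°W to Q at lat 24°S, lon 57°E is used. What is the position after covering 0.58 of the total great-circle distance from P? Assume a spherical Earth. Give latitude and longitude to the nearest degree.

Write both endpoints as unit vectors p₁, p₂ with components (cos φ cos λ, cos φ sin λ, sin φ).
The central angle between the endpoints is δ = arccos(p₁·p₂) ≈ 1.939 rad (111.1°).
Interpolate at f = 0.58 with slerp weights a = sin((1−f)δ)/sin δ ≈ 0.779, b = sin(fδ)/sin δ ≈ 0.967.
p = a·p₁ + b·p₂ ≈ (-0.201, 0.627, -0.753); φ = arcsin(p_z) ≈ -48.86°, λ = atan2(p_y, p_x) ≈ 107.77°.

≈ lat 49°S, lon 108°E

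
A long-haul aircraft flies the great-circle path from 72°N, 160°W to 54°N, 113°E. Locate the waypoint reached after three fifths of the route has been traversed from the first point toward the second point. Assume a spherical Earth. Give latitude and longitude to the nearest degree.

≈ 66°N, 132°E

Write both endpoints as unit vectors p₁, p₂ with components (cos φ cos λ, cos φ sin λ, sin φ).
The central angle between the endpoints is δ = arccos(p₁·p₂) ≈ 0.678 rad (38.8°).
Interpolate at f = 3/5 with slerp weights a = sin((1−f)δ)/sin δ ≈ 0.427, b = sin(fδ)/sin δ ≈ 0.631.
p = a·p₁ + b·p₂ ≈ (-0.269, 0.296, 0.917); φ = arcsin(p_z) ≈ 66.42°, λ = atan2(p_y, p_x) ≈ 132.24°.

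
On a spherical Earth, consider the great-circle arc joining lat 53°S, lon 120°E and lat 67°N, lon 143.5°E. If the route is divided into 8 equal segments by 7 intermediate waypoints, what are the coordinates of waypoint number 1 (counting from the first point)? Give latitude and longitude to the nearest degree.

≈ lat 38°S, lon 123°E

From cos δ = sin φ₁ sin φ₂ + cos φ₁ cos φ₂ cos Δλ, the central angle is δ ≈ 2.117 rad (121.3°).
Interpolate at f = 1/8 with slerp weights a = sin((1−f)δ)/sin δ ≈ 1.124, b = sin(fδ)/sin δ ≈ 0.306.
p = a·p₁ + b·p₂ ≈ (-0.434, 0.657, -0.616); φ = arcsin(p_z) ≈ -38.03°, λ = atan2(p_y, p_x) ≈ 123.47°.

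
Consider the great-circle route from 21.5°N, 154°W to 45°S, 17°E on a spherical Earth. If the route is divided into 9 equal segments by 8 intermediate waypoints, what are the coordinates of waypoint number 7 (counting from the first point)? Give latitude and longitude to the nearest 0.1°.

Convert each endpoint to a unit vector on the sphere (x = cos φ cos λ, y = cos φ sin λ, z = sin φ).
The central angle between the endpoints is δ = arccos(p₁·p₂) ≈ 2.712 rad (155.4°).
Interpolate at f = 7/9 with slerp weights a = sin((1−f)δ)/sin δ ≈ 1.360, b = sin(fδ)/sin δ ≈ 2.060.
p = a·p₁ + b·p₂ ≈ (0.256, -0.129, -0.958); φ = arcsin(p_z) ≈ -73.36°, λ = atan2(p_y, p_x) ≈ -26.71°.

≈ 73.4°S, 26.7°W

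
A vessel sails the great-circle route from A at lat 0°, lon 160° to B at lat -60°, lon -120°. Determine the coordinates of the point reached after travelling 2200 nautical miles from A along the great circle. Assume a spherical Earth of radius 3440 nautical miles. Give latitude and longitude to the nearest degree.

Write both endpoints as unit vectors p₁, p₂ with components (cos φ cos λ, cos φ sin λ, sin φ).
The central angle between the endpoints is δ = arccos(p₁·p₂) ≈ 1.484 rad (85.0°). The total great-circle distance is δ·R ≈ 1.484 × 3440 ≈ 5104 nmi, so the target fraction is f = 2200/5104 ≈ 0.431.
Interpolate at f ≈ 0.431 with slerp weights a = sin((1−f)δ)/sin δ ≈ 0.750, b = sin(fδ)/sin δ ≈ 0.599.
p = a·p₁ + b·p₂ ≈ (-0.855, -0.003, -0.519); φ = arcsin(p_z) ≈ -31.25°, λ = atan2(p_y, p_x) ≈ -179.81°.

≈ lat -31°, lon 180°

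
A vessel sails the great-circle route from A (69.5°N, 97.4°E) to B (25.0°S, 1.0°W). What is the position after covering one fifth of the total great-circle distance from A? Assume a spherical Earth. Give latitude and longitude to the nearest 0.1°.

≈ (59.0°N, 47.4°E)

Convert each endpoint to a unit vector on the sphere (x = cos φ cos λ, y = cos φ sin λ, z = sin φ).
The central angle between the endpoints is δ = arccos(p₁·p₂) ≈ 2.029 rad (116.2°).
Interpolate at f = 1/5 with slerp weights a = sin((1−f)δ)/sin δ ≈ 1.113, b = sin(fδ)/sin δ ≈ 0.440.
p = a·p₁ + b·p₂ ≈ (0.349, 0.380, 0.857); φ = arcsin(p_z) ≈ 58.97°, λ = atan2(p_y, p_x) ≈ 47.45°.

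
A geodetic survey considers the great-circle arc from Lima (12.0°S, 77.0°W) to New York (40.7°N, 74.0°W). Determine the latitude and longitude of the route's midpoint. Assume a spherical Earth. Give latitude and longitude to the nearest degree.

Convert each endpoint to a unit vector on the sphere (x = cos φ cos λ, y = cos φ sin λ, z = sin φ).
The central angle between the endpoints is δ = arccos(p₁·p₂) ≈ 0.921 rad (52.8°).
Interpolate at f = 1/2 with slerp weights a = sin((1−f)δ)/sin δ ≈ 0.558, b = sin(fδ)/sin δ ≈ 0.558.
p = a·p₁ + b·p₂ ≈ (0.239, -0.939, 0.248); φ = arcsin(p_z) ≈ 14.35°, λ = atan2(p_y, p_x) ≈ -75.69°.

≈ 14°N, 76°W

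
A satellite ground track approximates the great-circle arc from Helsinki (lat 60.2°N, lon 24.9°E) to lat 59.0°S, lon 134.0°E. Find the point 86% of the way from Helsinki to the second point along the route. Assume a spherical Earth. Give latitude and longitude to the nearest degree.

≈ lat 45°S, lon 110°E

Write both endpoints as unit vectors p₁, p₂ with components (cos φ cos λ, cos φ sin λ, sin φ).
The central angle between the endpoints is δ = arccos(p₁·p₂) ≈ 2.546 rad (145.9°).
Interpolate at f = 0.86 with slerp weights a = sin((1−f)δ)/sin δ ≈ 0.622, b = sin(fδ)/sin δ ≈ 1.452.
p = a·p₁ + b·p₂ ≈ (-0.239, 0.668, -0.705); φ = arcsin(p_z) ≈ -44.82°, λ = atan2(p_y, p_x) ≈ 109.70°.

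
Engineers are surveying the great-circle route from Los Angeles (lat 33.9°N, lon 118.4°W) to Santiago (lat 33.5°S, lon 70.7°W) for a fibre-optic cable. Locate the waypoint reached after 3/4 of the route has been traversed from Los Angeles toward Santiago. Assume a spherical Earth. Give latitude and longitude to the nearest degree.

The haversine formula gives a central angle δ ≈ 1.412 rad (80.9°) between the endpoints.
Interpolate at f = 3/4 with slerp weights a = sin((1−f)δ)/sin δ ≈ 0.350, b = sin(fδ)/sin δ ≈ 0.883.
p = a·p₁ + b·p₂ ≈ (0.105, -0.951, -0.292); φ = arcsin(p_z) ≈ -16.98°, λ = atan2(p_y, p_x) ≈ -83.69°.

≈ lat 17°S, lon 84°W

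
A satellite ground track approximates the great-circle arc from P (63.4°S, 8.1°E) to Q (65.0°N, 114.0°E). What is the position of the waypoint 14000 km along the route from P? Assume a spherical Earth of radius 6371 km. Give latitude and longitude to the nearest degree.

≈ (48°N, 83°E)

Write both endpoints as unit vectors p₁, p₂ with components (cos φ cos λ, cos φ sin λ, sin φ).
The central angle between the endpoints is δ = arccos(p₁·p₂) ≈ 2.610 rad (149.6°). The total great-circle distance is δ·R ≈ 2.610 × 6371 ≈ 16631 km, so the target fraction is f = 14000/16631 ≈ 0.842.
Interpolate at f ≈ 0.842 with slerp weights a = sin((1−f)δ)/sin δ ≈ 0.792, b = sin(fδ)/sin δ ≈ 1.599.
p = a·p₁ + b·p₂ ≈ (0.076, 0.667, 0.741); φ = arcsin(p_z) ≈ 47.80°, λ = atan2(p_y, p_x) ≈ 83.47°.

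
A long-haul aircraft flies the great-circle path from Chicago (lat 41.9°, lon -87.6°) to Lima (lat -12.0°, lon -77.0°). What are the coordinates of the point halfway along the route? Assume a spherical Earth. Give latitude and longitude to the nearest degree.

≈ lat 15°, lon -82°

Write both endpoints as unit vectors p₁, p₂ with components (cos φ cos λ, cos φ sin λ, sin φ).
The central angle between the endpoints is δ = arccos(p₁·p₂) ≈ 0.956 rad (54.8°).
Interpolate at f = 1/2 with slerp weights a = sin((1−f)δ)/sin δ ≈ 0.563, b = sin(fδ)/sin δ ≈ 0.563.
p = a·p₁ + b·p₂ ≈ (0.141, -0.955, 0.259); φ = arcsin(p_z) ≈ 15.01°, λ = atan2(p_y, p_x) ≈ -81.58°.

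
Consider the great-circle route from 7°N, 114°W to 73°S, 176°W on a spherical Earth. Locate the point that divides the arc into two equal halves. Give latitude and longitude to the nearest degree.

Write both endpoints as unit vectors p₁, p₂ with components (cos φ cos λ, cos φ sin λ, sin φ).
The central angle between the endpoints is δ = arccos(p₁·p₂) ≈ 1.551 rad (88.9°).
Interpolate at f = 1/2 with slerp weights a = sin((1−f)δ)/sin δ ≈ 0.700, b = sin(fδ)/sin δ ≈ 0.700.
p = a·p₁ + b·p₂ ≈ (-0.487, -0.649, -0.584); φ = arcsin(p_z) ≈ -35.75°, λ = atan2(p_y, p_x) ≈ -126.87°.

≈ 36°S, 127°W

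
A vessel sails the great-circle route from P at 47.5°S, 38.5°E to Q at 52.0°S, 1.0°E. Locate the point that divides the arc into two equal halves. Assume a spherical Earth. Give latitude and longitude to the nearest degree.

≈ 51°S, 21°E

Write both endpoints as unit vectors p₁, p₂ with components (cos φ cos λ, cos φ sin λ, sin φ).
The central angle between the endpoints is δ = arccos(p₁·p₂) ≈ 0.425 rad (24.4°).
Interpolate at f = 1/2 with slerp weights a = sin((1−f)δ)/sin δ ≈ 0.512, b = sin(fδ)/sin δ ≈ 0.512.
p = a·p₁ + b·p₂ ≈ (0.585, 0.221, -0.780); φ = arcsin(p_z) ≈ -51.28°, λ = atan2(p_y, p_x) ≈ 20.65°.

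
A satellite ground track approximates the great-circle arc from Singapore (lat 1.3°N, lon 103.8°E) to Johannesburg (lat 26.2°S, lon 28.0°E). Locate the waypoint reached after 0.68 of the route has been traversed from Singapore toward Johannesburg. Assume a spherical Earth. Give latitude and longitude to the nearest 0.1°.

From cos δ = sin φ₁ sin φ₂ + cos φ₁ cos φ₂ cos Δλ, the central angle is δ ≈ 1.359 rad (77.9°).
Interpolate at f = 0.68 with slerp weights a = sin((1−f)δ)/sin δ ≈ 0.431, b = sin(fδ)/sin δ ≈ 0.816.
p = a·p₁ + b·p₂ ≈ (0.544, 0.762, -0.351); φ = arcsin(p_z) ≈ -20.53°, λ = atan2(p_y, p_x) ≈ 54.49°.

≈ lat 20.5°S, lon 54.5°E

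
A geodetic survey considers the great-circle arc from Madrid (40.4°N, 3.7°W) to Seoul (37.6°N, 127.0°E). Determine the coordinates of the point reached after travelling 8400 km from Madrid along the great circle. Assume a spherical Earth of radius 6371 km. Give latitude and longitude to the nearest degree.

≈ 49°N, 114°E

Convert each endpoint to a unit vector on the sphere (x = cos φ cos λ, y = cos φ sin λ, z = sin φ).
The central angle between the endpoints is δ = arccos(p₁·p₂) ≈ 1.569 rad (89.9°). The total great-circle distance is δ·R ≈ 1.569 × 6371 ≈ 9995 km, so the target fraction is f = 8400/9995 ≈ 0.840.
Interpolate at f ≈ 0.840 with slerp weights a = sin((1−f)δ)/sin δ ≈ 0.248, b = sin(fδ)/sin δ ≈ 0.968.
p = a·p₁ + b·p₂ ≈ (-0.273, 0.601, 0.751); φ = arcsin(p_z) ≈ 48.71°, λ = atan2(p_y, p_x) ≈ 114.48°.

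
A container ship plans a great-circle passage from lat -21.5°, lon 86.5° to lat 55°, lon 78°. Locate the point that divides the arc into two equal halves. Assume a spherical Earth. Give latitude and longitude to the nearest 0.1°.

≈ lat 16.8°, lon 83.3°

From cos δ = sin φ₁ sin φ₂ + cos φ₁ cos φ₂ cos Δλ, the central angle is δ ≈ 1.341 rad (76.8°).
Interpolate at f = 1/2 with slerp weights a = sin((1−f)δ)/sin δ ≈ 0.638, b = sin(fδ)/sin δ ≈ 0.638.
p = a·p₁ + b·p₂ ≈ (0.112, 0.951, 0.289); φ = arcsin(p_z) ≈ 16.79°, λ = atan2(p_y, p_x) ≈ 83.26°.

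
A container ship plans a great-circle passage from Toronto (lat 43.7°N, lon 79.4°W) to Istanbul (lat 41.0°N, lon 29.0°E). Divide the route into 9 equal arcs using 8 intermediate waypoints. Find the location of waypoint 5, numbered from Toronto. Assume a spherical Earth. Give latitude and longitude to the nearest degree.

From cos δ = sin φ₁ sin φ₂ + cos φ₁ cos φ₂ cos Δλ, the central angle is δ ≈ 1.286 rad (73.7°).
Interpolate at f = 5/9 with slerp weights a = sin((1−f)δ)/sin δ ≈ 0.564, b = sin(fδ)/sin δ ≈ 0.683.
p = a·p₁ + b·p₂ ≈ (0.526, -0.151, 0.837); φ = arcsin(p_z) ≈ 56.85°, λ = atan2(p_y, p_x) ≈ -16.00°.

≈ lat 57°N, lon 16°W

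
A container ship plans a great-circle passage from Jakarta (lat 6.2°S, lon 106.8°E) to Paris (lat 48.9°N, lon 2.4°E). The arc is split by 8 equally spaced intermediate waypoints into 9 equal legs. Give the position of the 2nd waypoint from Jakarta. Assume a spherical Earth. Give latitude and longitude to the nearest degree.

From cos δ = sin φ₁ sin φ₂ + cos φ₁ cos φ₂ cos Δλ, the central angle is δ ≈ 1.817 rad (104.1°).
Interpolate at f = 2/9 with slerp weights a = sin((1−f)δ)/sin δ ≈ 1.018, b = sin(fδ)/sin δ ≈ 0.405.
p = a·p₁ + b·p₂ ≈ (-0.027, 0.980, 0.195); φ = arcsin(p_z) ≈ 11.26°, λ = atan2(p_y, p_x) ≈ 91.55°.

≈ lat 11°N, lon 92°E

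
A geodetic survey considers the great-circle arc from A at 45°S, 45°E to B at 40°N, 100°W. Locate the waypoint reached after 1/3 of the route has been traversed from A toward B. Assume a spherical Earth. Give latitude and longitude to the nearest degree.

≈ 25°S, 15°W

Convert each endpoint to a unit vector on the sphere (x = cos φ cos λ, y = cos φ sin λ, z = sin φ).
The central angle between the endpoints is δ = arccos(p₁·p₂) ≈ 2.687 rad (153.9°).
Interpolate at f = 1/3 with slerp weights a = sin((1−f)δ)/sin δ ≈ 2.220, b = sin(fδ)/sin δ ≈ 1.776.
p = a·p₁ + b·p₂ ≈ (0.874, -0.230, -0.428); φ = arcsin(p_z) ≈ -25.37°, λ = atan2(p_y, p_x) ≈ -14.72°.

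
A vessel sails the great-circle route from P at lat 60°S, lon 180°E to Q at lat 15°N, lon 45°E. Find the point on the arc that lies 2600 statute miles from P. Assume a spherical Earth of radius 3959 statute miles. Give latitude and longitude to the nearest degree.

≈ lat 59°S, lon 101°E

From cos δ = sin φ₁ sin φ₂ + cos φ₁ cos φ₂ cos Δλ, the central angle is δ ≈ 2.172 rad (124.4°). The total great-circle distance is δ·R ≈ 2.172 × 3959 ≈ 8599 mi, so the target fraction is f = 2600/8599 ≈ 0.302.
Interpolate at f ≈ 0.302 with slerp weights a = sin((1−f)δ)/sin δ ≈ 1.211, b = sin(fδ)/sin δ ≈ 0.740.
p = a·p₁ + b·p₂ ≈ (-0.100, 0.506, -0.857); φ = arcsin(p_z) ≈ -58.98°, λ = atan2(p_y, p_x) ≈ 101.16°.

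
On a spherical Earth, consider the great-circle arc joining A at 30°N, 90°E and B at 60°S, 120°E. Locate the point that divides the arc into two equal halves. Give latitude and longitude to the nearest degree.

Write both endpoints as unit vectors p₁, p₂ with components (cos φ cos λ, cos φ sin λ, sin φ).
The central angle between the endpoints is δ = arccos(p₁·p₂) ≈ 1.629 rad (93.3°).
Interpolate at f = 1/2 with slerp weights a = sin((1−f)δ)/sin δ ≈ 0.729, b = sin(fδ)/sin δ ≈ 0.729.
p = a·p₁ + b·p₂ ≈ (-0.182, 0.946, -0.267); φ = arcsin(p_z) ≈ -15.47°, λ = atan2(p_y, p_x) ≈ 100.89°.

≈ 15°S, 101°E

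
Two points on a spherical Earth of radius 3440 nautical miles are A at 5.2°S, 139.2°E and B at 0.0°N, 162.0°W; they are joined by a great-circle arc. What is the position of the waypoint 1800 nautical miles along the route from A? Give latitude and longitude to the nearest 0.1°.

≈ 2.9°S, 169.2°E

The haversine formula gives a central angle δ ≈ 1.029 rad (58.9°) between the endpoints. The total great-circle distance is δ·R ≈ 1.029 × 3440 ≈ 3539 nmi, so the target fraction is f = 1800/3539 ≈ 0.509.
Interpolate at f ≈ 0.509 with slerp weights a = sin((1−f)δ)/sin δ ≈ 0.565, b = sin(fδ)/sin δ ≈ 0.583.
p = a·p₁ + b·p₂ ≈ (-0.981, 0.188, -0.051); φ = arcsin(p_z) ≈ -2.94°, λ = atan2(p_y, p_x) ≈ 169.17°.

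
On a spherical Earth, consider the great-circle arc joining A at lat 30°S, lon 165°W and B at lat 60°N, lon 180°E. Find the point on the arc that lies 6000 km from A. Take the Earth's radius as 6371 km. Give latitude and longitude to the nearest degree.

From cos δ = sin φ₁ sin φ₂ + cos φ₁ cos φ₂ cos Δλ, the central angle is δ ≈ 1.586 rad (90.8°). The total great-circle distance is δ·R ≈ 1.586 × 6371 ≈ 10102 km, so the target fraction is f = 6000/10102 ≈ 0.594.
Interpolate at f ≈ 0.594 with slerp weights a = sin((1−f)δ)/sin δ ≈ 0.600, b = sin(fδ)/sin δ ≈ 0.809.
p = a·p₁ + b·p₂ ≈ (-0.906, -0.135, 0.400); φ = arcsin(p_z) ≈ 23.59°, λ = atan2(p_y, p_x) ≈ -171.56°.

≈ lat 24°N, lon 172°W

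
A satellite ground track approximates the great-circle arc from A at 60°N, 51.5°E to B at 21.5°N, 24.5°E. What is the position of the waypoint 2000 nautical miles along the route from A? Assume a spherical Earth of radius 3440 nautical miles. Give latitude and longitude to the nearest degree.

≈ 31°N, 28°E

From cos δ = sin φ₁ sin φ₂ + cos φ₁ cos φ₂ cos Δλ, the central angle is δ ≈ 0.750 rad (43.0°). The total great-circle distance is δ·R ≈ 0.750 × 3440 ≈ 2579 nmi, so the target fraction is f = 2000/2579 ≈ 0.776.
Interpolate at f ≈ 0.776 with slerp weights a = sin((1−f)δ)/sin δ ≈ 0.246, b = sin(fδ)/sin δ ≈ 0.806.
p = a·p₁ + b·p₂ ≈ (0.759, 0.407, 0.508); φ = arcsin(p_z) ≈ 30.55°, λ = atan2(p_y, p_x) ≈ 28.21°.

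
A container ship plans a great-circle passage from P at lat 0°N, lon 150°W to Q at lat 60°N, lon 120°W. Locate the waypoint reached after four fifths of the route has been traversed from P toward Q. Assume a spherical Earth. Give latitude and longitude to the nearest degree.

Convert each endpoint to a unit vector on the sphere (x = cos φ cos λ, y = cos φ sin λ, z = sin φ).
The central angle between the endpoints is δ = arccos(p₁·p₂) ≈ 1.123 rad (64.3°).
Interpolate at f = 4/5 with slerp weights a = sin((1−f)δ)/sin δ ≈ 0.247, b = sin(fδ)/sin δ ≈ 0.868.
p = a·p₁ + b·p₂ ≈ (-0.431, -0.499, 0.752); φ = arcsin(p_z) ≈ 48.73°, λ = atan2(p_y, p_x) ≈ -130.79°.

≈ lat 49°N, lon 131°W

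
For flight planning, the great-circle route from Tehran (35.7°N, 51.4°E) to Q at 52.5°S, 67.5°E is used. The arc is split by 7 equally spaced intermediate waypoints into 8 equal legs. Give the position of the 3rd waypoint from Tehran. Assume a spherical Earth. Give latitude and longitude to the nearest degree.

Convert each endpoint to a unit vector on the sphere (x = cos φ cos λ, y = cos φ sin λ, z = sin φ).
The central angle between the endpoints is δ = arccos(p₁·p₂) ≈ 1.559 rad (89.3°).
Interpolate at f = 3/8 with slerp weights a = sin((1−f)δ)/sin δ ≈ 0.827, b = sin(fδ)/sin δ ≈ 0.552.
p = a·p₁ + b·p₂ ≈ (0.548, 0.835, 0.045); φ = arcsin(p_z) ≈ 2.58°, λ = atan2(p_y, p_x) ≈ 56.75°.

≈ 3°N, 57°E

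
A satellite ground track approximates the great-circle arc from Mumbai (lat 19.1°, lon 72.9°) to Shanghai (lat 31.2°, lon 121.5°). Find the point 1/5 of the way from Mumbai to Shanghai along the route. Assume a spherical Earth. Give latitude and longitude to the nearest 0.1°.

Write both endpoints as unit vectors p₁, p₂ with components (cos φ cos λ, cos φ sin λ, sin φ).
The central angle between the endpoints is δ = arccos(p₁·p₂) ≈ 0.790 rad (45.2°).
Interpolate at f = 1/5 with slerp weights a = sin((1−f)δ)/sin δ ≈ 0.832, b = sin(fδ)/sin δ ≈ 0.221.
p = a·p₁ + b·p₂ ≈ (0.132, 0.913, 0.387); φ = arcsin(p_z) ≈ 22.76°, λ = atan2(p_y, p_x) ≈ 81.77°.

≈ lat 22.8°, lon 81.8°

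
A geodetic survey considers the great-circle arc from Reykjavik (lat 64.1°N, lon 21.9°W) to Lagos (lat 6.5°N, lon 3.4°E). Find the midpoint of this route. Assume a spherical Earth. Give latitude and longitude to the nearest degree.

Write both endpoints as unit vectors p₁, p₂ with components (cos φ cos λ, cos φ sin λ, sin φ).
The central angle between the endpoints is δ = arccos(p₁·p₂) ≈ 1.054 rad (60.4°).
Interpolate at f = 1/2 with slerp weights a = sin((1−f)δ)/sin δ ≈ 0.578, b = sin(fδ)/sin δ ≈ 0.578.
p = a·p₁ + b·p₂ ≈ (0.808, -0.060, 0.586); φ = arcsin(p_z) ≈ 35.86°, λ = atan2(p_y, p_x) ≈ -4.26°.

≈ lat 36°N, lon 4°W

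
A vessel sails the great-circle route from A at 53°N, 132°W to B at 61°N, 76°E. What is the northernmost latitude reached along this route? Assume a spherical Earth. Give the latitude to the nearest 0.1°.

The great circle lies in the plane with unit normal n̂ = (p₁ × p₂)/|p₁ × p₂|.
Here n̂_z ≈ -0.153; the vertex latitude is φ_max = arccos|n̂_z| ≈ 81.2°.
Check via Clairaut: cos φ_max = |cos φ₁| · sin C = cos(53.0°)·sin(14.7°) ≈ 0.153, again giving ≈ 81.2°.

≈ 81.2°N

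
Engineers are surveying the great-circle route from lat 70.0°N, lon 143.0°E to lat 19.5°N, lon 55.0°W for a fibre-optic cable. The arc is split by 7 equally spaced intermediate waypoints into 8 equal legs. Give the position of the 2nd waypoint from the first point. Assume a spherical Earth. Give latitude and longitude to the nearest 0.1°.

Convert each endpoint to a unit vector on the sphere (x = cos φ cos λ, y = cos φ sin λ, z = sin φ).
The central angle between the endpoints is δ = arccos(p₁·p₂) ≈ 1.564 rad (89.6°).
Interpolate at f = 2/8 with slerp weights a = sin((1−f)δ)/sin δ ≈ 0.922, b = sin(fδ)/sin δ ≈ 0.381.
p = a·p₁ + b·p₂ ≈ (-0.046, -0.104, 0.993); φ = arcsin(p_z) ≈ 83.45°, λ = atan2(p_y, p_x) ≈ -113.66°.

≈ lat 83.4°N, lon 113.7°W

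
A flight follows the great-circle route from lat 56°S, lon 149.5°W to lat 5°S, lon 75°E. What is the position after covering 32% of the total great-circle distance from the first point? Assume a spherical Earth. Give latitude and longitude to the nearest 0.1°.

≈ lat 63.6°S, lon 138.7°E

Convert each endpoint to a unit vector on the sphere (x = cos φ cos λ, y = cos φ sin λ, z = sin φ).
The central angle between the endpoints is δ = arccos(p₁·p₂) ≈ 1.902 rad (109.0°).
Interpolate at f = 0.32 with slerp weights a = sin((1−f)δ)/sin δ ≈ 1.017, b = sin(fδ)/sin δ ≈ 0.605.
p = a·p₁ + b·p₂ ≈ (-0.334, 0.293, -0.896); φ = arcsin(p_z) ≈ -63.61°, λ = atan2(p_y, p_x) ≈ 138.74°.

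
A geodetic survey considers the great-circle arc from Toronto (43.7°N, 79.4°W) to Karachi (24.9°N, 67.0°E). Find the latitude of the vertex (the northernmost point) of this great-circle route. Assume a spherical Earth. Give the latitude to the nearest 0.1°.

≈ 68.0°N

The great circle lies in the plane with unit normal n̂ = (p₁ × p₂)/|p₁ × p₂|.
Here n̂_z ≈ +0.375; the vertex latitude is φ_max = arccos|n̂_z| ≈ 68.0°.
Check via Clairaut: cos φ_max = |cos φ₁| · sin C = cos(43.7°)·sin(31.3°) ≈ 0.375, again giving ≈ 68.0°.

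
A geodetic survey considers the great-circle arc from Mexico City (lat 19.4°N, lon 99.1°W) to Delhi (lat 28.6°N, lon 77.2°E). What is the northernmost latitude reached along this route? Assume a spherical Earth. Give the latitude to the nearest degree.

The great circle lies in the plane with unit normal n̂ = (p₁ × p₂)/|p₁ × p₂|.
Here n̂_z ≈ +0.072; the vertex latitude is φ_max = arccos|n̂_z| ≈ 85.9°.
Check via Clairaut: cos φ_max = |cos φ₁| · sin C = cos(19.4°)·sin(4.4°) ≈ 0.072, again giving ≈ 85.9°.

≈ 86°N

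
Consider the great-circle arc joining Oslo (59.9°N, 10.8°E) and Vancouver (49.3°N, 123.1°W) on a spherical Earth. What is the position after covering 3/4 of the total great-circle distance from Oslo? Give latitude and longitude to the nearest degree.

≈ (63°N, 109°W)

Convert each endpoint to a unit vector on the sphere (x = cos φ cos λ, y = cos φ sin λ, z = sin φ).
The central angle between the endpoints is δ = arccos(p₁·p₂) ≈ 1.127 rad (64.6°).
Interpolate at f = 3/4 with slerp weights a = sin((1−f)δ)/sin δ ≈ 0.308, b = sin(fδ)/sin δ ≈ 0.828.
p = a·p₁ + b·p₂ ≈ (-0.143, -0.424, 0.894); φ = arcsin(p_z) ≈ 63.44°, λ = atan2(p_y, p_x) ≈ -108.69°.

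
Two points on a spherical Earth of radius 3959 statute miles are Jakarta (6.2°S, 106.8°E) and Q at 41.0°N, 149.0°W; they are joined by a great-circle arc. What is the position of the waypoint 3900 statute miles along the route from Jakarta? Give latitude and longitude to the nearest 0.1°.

≈ 28.8°N, 152.8°E

From cos δ = sin φ₁ sin φ₂ + cos φ₁ cos φ₂ cos Δλ, the central angle is δ ≈ 1.829 rad (104.8°). The total great-circle distance is δ·R ≈ 1.829 × 3959 ≈ 7239 mi, so the target fraction is f = 3900/7239 ≈ 0.539.
Interpolate at f ≈ 0.539 with slerp weights a = sin((1−f)δ)/sin δ ≈ 0.772, b = sin(fδ)/sin δ ≈ 0.862.
p = a·p₁ + b·p₂ ≈ (-0.779, 0.400, 0.482); φ = arcsin(p_z) ≈ 28.81°, λ = atan2(p_y, p_x) ≈ 152.82°.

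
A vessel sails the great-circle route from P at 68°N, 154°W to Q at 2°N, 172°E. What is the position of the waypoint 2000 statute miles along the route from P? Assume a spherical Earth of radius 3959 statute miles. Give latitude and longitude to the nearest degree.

Convert each endpoint to a unit vector on the sphere (x = cos φ cos λ, y = cos φ sin λ, z = sin φ).
The central angle between the endpoints is δ = arccos(p₁·p₂) ≈ 1.221 rad (70.0°). The total great-circle distance is δ·R ≈ 1.221 × 3959 ≈ 4834 mi, so the target fraction is f = 2000/4834 ≈ 0.414.
Interpolate at f ≈ 0.414 with slerp weights a = sin((1−f)δ)/sin δ ≈ 0.699, b = sin(fδ)/sin δ ≈ 0.515.
p = a·p₁ + b·p₂ ≈ (-0.745, -0.043, 0.666); φ = arcsin(p_z) ≈ 41.73°, λ = atan2(p_y, p_x) ≈ -176.69°.

≈ 42°N, 177°W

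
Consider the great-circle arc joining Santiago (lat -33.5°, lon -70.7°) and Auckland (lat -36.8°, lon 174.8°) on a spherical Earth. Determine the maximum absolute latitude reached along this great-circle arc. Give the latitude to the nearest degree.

≈ -53°

The great circle lies in the plane with unit normal n̂ = (p₁ × p₂)/|p₁ × p₂|.
Here n̂_z ≈ -0.608; the vertex latitude is φ_max = arccos|n̂_z| ≈ 52.5°.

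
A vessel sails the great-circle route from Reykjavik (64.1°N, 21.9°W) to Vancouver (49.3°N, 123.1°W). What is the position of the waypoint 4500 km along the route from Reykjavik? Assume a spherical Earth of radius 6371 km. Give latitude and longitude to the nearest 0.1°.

≈ 57.8°N, 112.0°W

The haversine formula gives a central angle δ ≈ 0.894 rad (51.2°) between the endpoints. The total great-circle distance is δ·R ≈ 0.894 × 6371 ≈ 5693 km, so the target fraction is f = 4500/5693 ≈ 0.790.
Interpolate at f ≈ 0.790 with slerp weights a = sin((1−f)δ)/sin δ ≈ 0.239, b = sin(fδ)/sin δ ≈ 0.833.
p = a·p₁ + b·p₂ ≈ (-0.200, -0.494, 0.846); φ = arcsin(p_z) ≈ 57.81°, λ = atan2(p_y, p_x) ≈ -112.03°.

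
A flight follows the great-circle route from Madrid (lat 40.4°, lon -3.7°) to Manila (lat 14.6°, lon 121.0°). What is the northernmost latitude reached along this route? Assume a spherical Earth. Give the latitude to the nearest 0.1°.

≈ 51.2°

The great circle lies in the plane with unit normal n̂ = (p₁ × p₂)/|p₁ × p₂|.
Here n̂_z ≈ +0.627; the vertex latitude is φ_max = arccos|n̂_z| ≈ 51.2°.
Check via Clairaut: cos φ_max = |cos φ₁| · sin C = cos(40.4°)·sin(55.4°) ≈ 0.627, again giving ≈ 51.2°.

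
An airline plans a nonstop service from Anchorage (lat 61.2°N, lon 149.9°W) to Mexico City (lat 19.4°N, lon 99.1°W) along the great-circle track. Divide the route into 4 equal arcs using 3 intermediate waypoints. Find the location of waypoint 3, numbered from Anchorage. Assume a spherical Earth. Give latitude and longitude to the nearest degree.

Convert each endpoint to a unit vector on the sphere (x = cos φ cos λ, y = cos φ sin λ, z = sin φ).
The central angle between the endpoints is δ = arccos(p₁·p₂) ≈ 0.954 rad (54.7°).
Interpolate at f = 3/4 with slerp weights a = sin((1−f)δ)/sin δ ≈ 0.290, b = sin(fδ)/sin δ ≈ 0.804.
p = a·p₁ + b·p₂ ≈ (-0.241, -0.819, 0.521); φ = arcsin(p_z) ≈ 31.39°, λ = atan2(p_y, p_x) ≈ -106.38°.

≈ lat 31°N, lon 106°W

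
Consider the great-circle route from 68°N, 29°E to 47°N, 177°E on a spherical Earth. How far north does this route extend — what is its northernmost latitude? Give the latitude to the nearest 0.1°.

≈ 81.2°N

The great circle lies in the plane with unit normal n̂ = (p₁ × p₂)/|p₁ × p₂|.
Here n̂_z ≈ +0.153; the vertex latitude is φ_max = arccos|n̂_z| ≈ 81.2°.
Check via Clairaut: cos φ_max = |cos φ₁| · sin C = cos(68.0°)·sin(24.0°) ≈ 0.153, again giving ≈ 81.2°.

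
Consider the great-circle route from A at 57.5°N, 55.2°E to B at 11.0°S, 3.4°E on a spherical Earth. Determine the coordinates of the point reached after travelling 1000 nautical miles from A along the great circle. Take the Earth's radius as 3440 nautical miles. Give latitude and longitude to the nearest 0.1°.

≈ 45.4°N, 36.6°E

Convert each endpoint to a unit vector on the sphere (x = cos φ cos λ, y = cos φ sin λ, z = sin φ).
The central angle between the endpoints is δ = arccos(p₁·p₂) ≈ 1.405 rad (80.5°). The total great-circle distance is δ·R ≈ 1.405 × 3440 ≈ 4832 nmi, so the target fraction is f = 1000/4832 ≈ 0.207.
Interpolate at f ≈ 0.207 with slerp weights a = sin((1−f)δ)/sin δ ≈ 0.910, b = sin(fδ)/sin δ ≈ 0.291.
p = a·p₁ + b·p₂ ≈ (0.564, 0.418, 0.712); φ = arcsin(p_z) ≈ 45.40°, λ = atan2(p_y, p_x) ≈ 36.58°.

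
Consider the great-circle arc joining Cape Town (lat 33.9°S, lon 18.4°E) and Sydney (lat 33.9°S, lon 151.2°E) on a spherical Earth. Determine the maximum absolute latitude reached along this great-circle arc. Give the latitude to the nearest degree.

≈ 59°S

The great circle lies in the plane with unit normal n̂ = (p₁ × p₂)/|p₁ × p₂|.
Here n̂_z ≈ +0.512; the vertex latitude is φ_max = arccos|n̂_z| ≈ 59.2°.
Check via Clairaut: cos φ_max = |cos φ₁| · sin C = cos(33.9°)·sin(141.9°) ≈ 0.512, again giving ≈ 59.2°.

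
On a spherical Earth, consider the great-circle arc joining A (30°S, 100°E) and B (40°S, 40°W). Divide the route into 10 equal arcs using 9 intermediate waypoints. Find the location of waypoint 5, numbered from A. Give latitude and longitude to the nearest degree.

From cos δ = sin φ₁ sin φ₂ + cos φ₁ cos φ₂ cos Δλ, the central angle is δ ≈ 1.759 rad (100.8°).
Interpolate at f = 5/10 with slerp weights a = sin((1−f)δ)/sin δ ≈ 0.784, b = sin(fδ)/sin δ ≈ 0.784.
p = a·p₁ + b·p₂ ≈ (0.342, 0.283, -0.896); φ = arcsin(p_z) ≈ -63.65°, λ = atan2(p_y, p_x) ≈ 39.55°.

≈ (64°S, 40°E)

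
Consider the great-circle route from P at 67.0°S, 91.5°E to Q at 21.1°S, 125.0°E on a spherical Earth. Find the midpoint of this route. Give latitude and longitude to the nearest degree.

≈ 45°S, 115°E

Convert each endpoint to a unit vector on the sphere (x = cos φ cos λ, y = cos φ sin λ, z = sin φ).
The central angle between the endpoints is δ = arccos(p₁·p₂) ≈ 0.882 rad (50.6°).
Interpolate at f = 1/2 with slerp weights a = sin((1−f)δ)/sin δ ≈ 0.553, b = sin(fδ)/sin δ ≈ 0.553.
p = a·p₁ + b·p₂ ≈ (-0.302, 0.639, -0.708); φ = arcsin(p_z) ≈ -45.08°, λ = atan2(p_y, p_x) ≈ 115.28°.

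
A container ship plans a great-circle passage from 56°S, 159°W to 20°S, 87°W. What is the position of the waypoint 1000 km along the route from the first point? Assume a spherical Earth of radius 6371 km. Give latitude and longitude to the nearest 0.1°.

Write both endpoints as unit vectors p₁, p₂ with components (cos φ cos λ, cos φ sin λ, sin φ).
The central angle between the endpoints is δ = arccos(p₁·p₂) ≈ 1.109 rad (63.5°). The total great-circle distance is δ·R ≈ 1.109 × 6371 ≈ 7063 km, so the target fraction is f = 1000/7063 ≈ 0.142.
Interpolate at f ≈ 0.142 with slerp weights a = sin((1−f)δ)/sin δ ≈ 0.910, b = sin(fδ)/sin δ ≈ 0.175.
p = a·p₁ + b·p₂ ≈ (-0.466, -0.346, -0.814); φ = arcsin(p_z) ≈ -54.49°, λ = atan2(p_y, p_x) ≈ -143.41°.

≈ 54.5°S, 143.4°W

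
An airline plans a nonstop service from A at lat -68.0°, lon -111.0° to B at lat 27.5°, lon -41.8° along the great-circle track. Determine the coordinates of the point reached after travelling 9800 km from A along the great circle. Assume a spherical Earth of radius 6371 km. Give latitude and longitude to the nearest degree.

From cos δ = sin φ₁ sin φ₂ + cos φ₁ cos φ₂ cos Δλ, the central angle is δ ≈ 1.886 rad (108.1°). The total great-circle distance is δ·R ≈ 1.886 × 6371 ≈ 12017 km, so the target fraction is f = 9800/12017 ≈ 0.816.
Interpolate at f ≈ 0.816 with slerp weights a = sin((1−f)δ)/sin δ ≈ 0.359, b = sin(fδ)/sin δ ≈ 1.051.
p = a·p₁ + b·p₂ ≈ (0.647, -0.747, 0.153); φ = arcsin(p_z) ≈ 8.80°, λ = atan2(p_y, p_x) ≈ -49.10°.

≈ lat 9°, lon -49°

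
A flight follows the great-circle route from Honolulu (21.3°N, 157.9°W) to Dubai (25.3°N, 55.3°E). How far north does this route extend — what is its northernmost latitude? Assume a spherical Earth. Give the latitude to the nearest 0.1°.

≈ 56.5°N

The great circle lies in the plane with unit normal n̂ = (p₁ × p₂)/|p₁ × p₂|.
Here n̂_z ≈ -0.552; the vertex latitude is φ_max = arccos|n̂_z| ≈ 56.5°.
Check via Clairaut: cos φ_max = |cos φ₁| · sin C = cos(21.3°)·sin(36.3°) ≈ 0.552, again giving ≈ 56.5°.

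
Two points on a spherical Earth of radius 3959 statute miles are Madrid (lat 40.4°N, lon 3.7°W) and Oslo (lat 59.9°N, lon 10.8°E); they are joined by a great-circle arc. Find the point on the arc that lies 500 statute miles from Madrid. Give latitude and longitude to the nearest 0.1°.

Write both endpoints as unit vectors p₁, p₂ with components (cos φ cos λ, cos φ sin λ, sin φ).
The central angle between the endpoints is δ = arccos(p₁·p₂) ≈ 0.375 rad (21.5°). The total great-circle distance is δ·R ≈ 0.375 × 3959 ≈ 1485 mi, so the target fraction is f = 500/1485 ≈ 0.337.
Interpolate at f ≈ 0.337 with slerp weights a = sin((1−f)δ)/sin δ ≈ 0.672, b = sin(fδ)/sin δ ≈ 0.344.
p = a·p₁ + b·p₂ ≈ (0.680, -0.001, 0.733); φ = arcsin(p_z) ≈ 47.14°, λ = atan2(p_y, p_x) ≈ -0.06°.

≈ lat 47.1°N, lon 0.1°W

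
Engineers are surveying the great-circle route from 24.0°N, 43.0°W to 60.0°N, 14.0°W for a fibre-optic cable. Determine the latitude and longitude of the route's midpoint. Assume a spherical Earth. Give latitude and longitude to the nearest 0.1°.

≈ 42.8°N, 32.8°W

Convert each endpoint to a unit vector on the sphere (x = cos φ cos λ, y = cos φ sin λ, z = sin φ).
The central angle between the endpoints is δ = arccos(p₁·p₂) ≈ 0.720 rad (41.3°).
Interpolate at f = 1/2 with slerp weights a = sin((1−f)δ)/sin δ ≈ 0.534, b = sin(fδ)/sin δ ≈ 0.534.
p = a·p₁ + b·p₂ ≈ (0.616, -0.397, 0.680); φ = arcsin(p_z) ≈ 42.84°, λ = atan2(p_y, p_x) ≈ -32.83°.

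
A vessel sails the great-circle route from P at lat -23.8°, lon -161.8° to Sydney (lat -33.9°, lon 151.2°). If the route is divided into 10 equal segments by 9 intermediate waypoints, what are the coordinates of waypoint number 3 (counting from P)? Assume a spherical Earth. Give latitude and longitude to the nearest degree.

Convert each endpoint to a unit vector on the sphere (x = cos φ cos λ, y = cos φ sin λ, z = sin φ).
The central angle between the endpoints is δ = arccos(p₁·p₂) ≈ 0.733 rad (42.0°).
Interpolate at f = 3/10 with slerp weights a = sin((1−f)δ)/sin δ ≈ 0.734, b = sin(fδ)/sin δ ≈ 0.326.
p = a·p₁ + b·p₂ ≈ (-0.875, -0.079, -0.478); φ = arcsin(p_z) ≈ -28.55°, λ = atan2(p_y, p_x) ≈ -174.82°.

≈ lat -29°, lon -175°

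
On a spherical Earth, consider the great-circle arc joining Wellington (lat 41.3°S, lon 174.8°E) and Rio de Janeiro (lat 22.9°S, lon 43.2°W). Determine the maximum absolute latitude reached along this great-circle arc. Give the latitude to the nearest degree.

≈ 64°S

The great circle lies in the plane with unit normal n̂ = (p₁ × p₂)/|p₁ × p₂|.
Here n̂_z ≈ +0.445; the vertex latitude is φ_max = arccos|n̂_z| ≈ 63.6°.
Check via Clairaut: cos φ_max = |cos φ₁| · sin C = cos(41.3°)·sin(143.7°) ≈ 0.445, again giving ≈ 63.6°.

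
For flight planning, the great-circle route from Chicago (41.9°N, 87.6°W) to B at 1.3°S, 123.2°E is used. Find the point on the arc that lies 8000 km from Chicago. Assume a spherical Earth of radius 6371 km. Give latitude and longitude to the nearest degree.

From cos δ = sin φ₁ sin φ₂ + cos φ₁ cos φ₂ cos Δλ, the central angle is δ ≈ 2.284 rad (130.9°). The total great-circle distance is δ·R ≈ 2.284 × 6371 ≈ 14552 km, so the target fraction is f = 8000/14552 ≈ 0.550.
Interpolate at f ≈ 0.550 with slerp weights a = sin((1−f)δ)/sin δ ≈ 1.133, b = sin(fδ)/sin δ ≈ 1.257.
p = a·p₁ + b·p₂ ≈ (-0.653, 0.210, 0.728); φ = arcsin(p_z) ≈ 46.71°, λ = atan2(p_y, p_x) ≈ 162.21°.

≈ 47°N, 162°E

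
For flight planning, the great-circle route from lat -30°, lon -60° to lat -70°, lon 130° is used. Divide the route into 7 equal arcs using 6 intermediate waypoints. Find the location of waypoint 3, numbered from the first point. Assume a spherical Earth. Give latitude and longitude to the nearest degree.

≈ lat -64°, lon -64°

Write both endpoints as unit vectors p₁, p₂ with components (cos φ cos λ, cos φ sin λ, sin φ).
The central angle between the endpoints is δ = arccos(p₁·p₂) ≈ 1.392 rad (79.7°).
Interpolate at f = 3/7 with slerp weights a = sin((1−f)δ)/sin δ ≈ 0.726, b = sin(fδ)/sin δ ≈ 0.571.
p = a·p₁ + b·p₂ ≈ (0.189, -0.395, -0.899); φ = arcsin(p_z) ≈ -64.06°, λ = atan2(p_y, p_x) ≈ -64.44°.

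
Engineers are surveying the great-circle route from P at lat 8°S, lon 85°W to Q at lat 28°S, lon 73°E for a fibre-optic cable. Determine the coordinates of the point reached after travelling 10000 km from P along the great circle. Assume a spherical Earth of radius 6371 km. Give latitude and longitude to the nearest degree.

Convert each endpoint to a unit vector on the sphere (x = cos φ cos λ, y = cos φ sin λ, z = sin φ).
The central angle between the endpoints is δ = arccos(p₁·p₂) ≈ 2.412 rad (138.2°). The total great-circle distance is δ·R ≈ 2.412 × 6371 ≈ 15366 km, so the target fraction is f = 10000/15366 ≈ 0.651.
Interpolate at f ≈ 0.651 with slerp weights a = sin((1−f)δ)/sin δ ≈ 1.119, b = sin(fδ)/sin δ ≈ 1.500.
p = a·p₁ + b·p₂ ≈ (0.484, 0.162, -0.860); φ = arcsin(p_z) ≈ -59.31°, λ = atan2(p_y, p_x) ≈ 18.56°.

≈ lat 59°S, lon 19°E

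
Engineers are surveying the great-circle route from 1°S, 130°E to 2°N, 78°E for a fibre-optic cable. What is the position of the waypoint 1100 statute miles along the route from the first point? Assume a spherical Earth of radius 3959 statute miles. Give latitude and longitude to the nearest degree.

≈ 0°N, 114°E

Convert each endpoint to a unit vector on the sphere (x = cos φ cos λ, y = cos φ sin λ, z = sin φ).
The central angle between the endpoints is δ = arccos(p₁·p₂) ≈ 0.909 rad (52.1°). The total great-circle distance is δ·R ≈ 0.909 × 3959 ≈ 3598 mi, so the target fraction is f = 1100/3598 ≈ 0.306.
Interpolate at f ≈ 0.306 with slerp weights a = sin((1−f)δ)/sin δ ≈ 0.748, b = sin(fδ)/sin δ ≈ 0.348.
p = a·p₁ + b·p₂ ≈ (-0.408, 0.913, -0.001); φ = arcsin(p_z) ≈ -0.05°, λ = atan2(p_y, p_x) ≈ 114.11°.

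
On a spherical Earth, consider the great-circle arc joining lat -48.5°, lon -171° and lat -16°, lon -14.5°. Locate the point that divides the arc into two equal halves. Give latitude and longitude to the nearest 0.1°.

Convert each endpoint to a unit vector on the sphere (x = cos φ cos λ, y = cos φ sin λ, z = sin φ).
The central angle between the endpoints is δ = arccos(p₁·p₂) ≈ 1.958 rad (112.2°).
Interpolate at f = 1/2 with slerp weights a = sin((1−f)δ)/sin δ ≈ 0.896, b = sin(fδ)/sin δ ≈ 0.896.
p = a·p₁ + b·p₂ ≈ (0.248, -0.309, -0.918); φ = arcsin(p_z) ≈ -66.69°, λ = atan2(p_y, p_x) ≈ -51.27°.

≈ lat -66.7°, lon -51.3°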